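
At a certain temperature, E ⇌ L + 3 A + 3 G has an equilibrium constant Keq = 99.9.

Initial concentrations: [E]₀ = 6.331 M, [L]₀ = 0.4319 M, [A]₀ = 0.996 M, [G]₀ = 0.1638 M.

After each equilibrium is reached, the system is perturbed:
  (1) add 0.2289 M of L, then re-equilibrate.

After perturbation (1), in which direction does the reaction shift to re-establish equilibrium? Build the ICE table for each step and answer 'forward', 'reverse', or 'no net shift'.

Direction: reverse

Q₀ = 2.9623e-04 vs Keq = 99.9 ⇒ Q<K, forward
Step 1:
                   E          L          A          G
  Initial      6.331     0.4319      0.996     0.1638
  Change     -0.7474     0.7474      2.242      2.242
  Equil        5.584      1.179      3.238      2.406
  solve Keq expr → x = 0.7474; check Q = 99.9
Then add 0.2289 M of L.
Step 2:
                   E          L          A          G
  Initial      5.584      1.408      3.238      2.406
  Change     0.02365   -0.02365   -0.07094   -0.07094
  Equil        5.607      1.385      3.167      2.335
  solve Keq expr → x = -0.02365; check Q = 99.9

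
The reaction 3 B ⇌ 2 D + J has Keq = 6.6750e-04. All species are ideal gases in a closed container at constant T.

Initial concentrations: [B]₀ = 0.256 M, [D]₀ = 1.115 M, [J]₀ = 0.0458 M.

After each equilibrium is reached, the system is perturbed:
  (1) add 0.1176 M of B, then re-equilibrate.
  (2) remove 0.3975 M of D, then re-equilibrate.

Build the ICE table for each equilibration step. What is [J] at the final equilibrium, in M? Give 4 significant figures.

[J]_eq = 2.2612e-04 M

Q₀ = 3.394 vs Keq = 6.6750e-04 ⇒ Q>K, reverse
Step 1:
                   B          D          J
  init         0.256      1.115     0.0458
  Δ           0.1373   -0.09152   -0.04576
  eq          0.3933      1.023 3.8763e-05
  solve Keq expr → x = -0.04576; check Q = 6.6750e-04
Then add 0.1176 M of B.
Step 2:
                   B          D          J
  init        0.5109      1.023 3.8763e-05
  Δ       -1.3837e-04 9.2244e-05 4.6122e-05
  eq          0.5107      1.024 8.4885e-05
  solve Keq expr → x = 4.6122e-05; check Q = 6.6750e-04
Then remove 0.3975 M of D.
Step 3:
                   B          D          J
  init        0.5107     0.6261 8.4885e-05
  Δ       -4.2372e-04 2.8248e-04 1.4124e-04
  eq          0.5103     0.6264 2.2612e-04
  solve Keq expr → x = 1.4124e-04; check Q = 6.6750e-04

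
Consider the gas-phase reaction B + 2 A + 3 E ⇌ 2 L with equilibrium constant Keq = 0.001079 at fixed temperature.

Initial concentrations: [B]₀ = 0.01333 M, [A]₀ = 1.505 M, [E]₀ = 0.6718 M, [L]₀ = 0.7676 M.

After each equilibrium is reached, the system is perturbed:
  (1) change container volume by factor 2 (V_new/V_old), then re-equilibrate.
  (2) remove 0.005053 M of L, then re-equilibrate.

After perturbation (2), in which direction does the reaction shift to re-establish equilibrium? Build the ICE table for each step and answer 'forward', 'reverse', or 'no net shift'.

Direction: forward

Q₀ = 64.36 vs Keq = 0.001079 ⇒ Q>K, reverse
Step 1:
                   B          A          E          L
  Initial    0.01333      1.505     0.6718     0.7676
  Change      0.3375     0.6749      1.012    -0.6749
  Equil       0.3508       2.18      1.684    0.09269
  solve Keq expr → x = -0.3375; check Q = 0.001079
Then change container volume by factor 2 (V_new/V_old).
Step 2:
                   B          A          E          L
  Initial     0.1754       1.09     0.8421    0.04635
  Change     0.01638    0.03276    0.04914   -0.03276
  Equil       0.1918      1.123     0.8912    0.01359
  solve Keq expr → x = -0.01638; check Q = 0.001079
Then remove 0.005053 M of L.
Step 3:
                   B          A          E          L
  Initial     0.1918      1.123     0.8912   0.008535
  Change   -0.002375  -0.004751  -0.007126   0.004751
  Equil       0.1894      1.118     0.8841    0.01329
  solve Keq expr → x = 0.002375; check Q = 0.001079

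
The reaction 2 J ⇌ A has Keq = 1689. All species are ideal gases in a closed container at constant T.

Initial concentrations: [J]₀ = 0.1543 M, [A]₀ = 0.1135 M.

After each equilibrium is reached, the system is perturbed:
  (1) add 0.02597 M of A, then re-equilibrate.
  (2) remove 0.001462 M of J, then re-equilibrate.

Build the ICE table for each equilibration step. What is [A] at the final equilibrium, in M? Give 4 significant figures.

Q₀ = 4.767 vs Keq = 1689 ⇒ Q<K, forward
Step 1:
                   J          A
  Initial     0.1543     0.1135
  Change     -0.1438    0.07191
  Equil      0.01048     0.1854
  solve Keq expr → x = 0.07191; check Q = 1689
Then add 0.02597 M of A.
Step 2:
                   J          A
  Initial    0.01048     0.2114
  Change  7.0046e-04 -3.5023e-04
  Equil      0.01118      0.211
  solve Keq expr → x = -3.5023e-04; check Q = 1689
Then remove 0.001462 M of J.
Step 3:
                   J          A
  Initial   0.009716      0.211
  Change    0.001443 -7.2144e-04
  Equil      0.01116     0.2103
  solve Keq expr → x = -7.2144e-04; check Q = 1689

[A]_eq = 0.2103 M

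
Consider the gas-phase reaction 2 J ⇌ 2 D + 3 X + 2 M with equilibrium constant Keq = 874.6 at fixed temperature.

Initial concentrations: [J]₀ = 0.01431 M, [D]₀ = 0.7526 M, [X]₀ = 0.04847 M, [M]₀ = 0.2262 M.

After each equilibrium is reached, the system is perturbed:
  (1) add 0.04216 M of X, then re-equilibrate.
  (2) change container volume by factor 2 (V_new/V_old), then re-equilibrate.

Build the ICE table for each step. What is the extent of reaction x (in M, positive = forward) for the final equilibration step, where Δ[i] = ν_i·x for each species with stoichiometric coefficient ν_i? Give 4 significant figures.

Q₀ = 0.01612 vs Keq = 874.6 ⇒ Q<K, forward
Step 1:
                  J         D         X         M
  Initial   0.01431    0.7526   0.04847    0.2262
  Change    -0.0142    0.0142   0.02129    0.0142
  Equil   1.1485e-04    0.7668   0.06976    0.2404
  solve Keq expr → x = 0.007098; check Q = 874.6
Then add 0.04216 M of X.
Step 2:
                  J         D         X         M
  Initial 1.1485e-04    0.7668    0.1119    0.2404
  Change  1.1783e-04 -1.1783e-04 -1.7675e-04 -1.1783e-04
  Equil   2.3269e-04    0.7667    0.1117    0.2403
  solve Keq expr → x = -5.8917e-05; check Q = 874.6
Then change container volume by factor 2 (V_new/V_old).
Step 3:
                  J         D         X         M
  Initial 1.1634e-04    0.3833   0.05587    0.1201
  Change  -9.5675e-05 9.5675e-05 1.4351e-04 9.5675e-05
  Equil   2.0668e-05    0.3834   0.05602    0.1202
  solve Keq expr → x = 4.7837e-05; check Q = 874.6

x = 4.7837e-05 M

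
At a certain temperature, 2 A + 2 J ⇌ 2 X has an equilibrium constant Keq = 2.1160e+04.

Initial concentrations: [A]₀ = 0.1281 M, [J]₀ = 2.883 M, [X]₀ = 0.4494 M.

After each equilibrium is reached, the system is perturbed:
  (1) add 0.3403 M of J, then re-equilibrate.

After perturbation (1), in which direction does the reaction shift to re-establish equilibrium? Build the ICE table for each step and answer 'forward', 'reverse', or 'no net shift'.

Q₀ = 1.481 vs Keq = 2.1160e+04 ⇒ Q<K, forward
Step 1:
                    A           J           X
  init         0.1281       2.883      0.4494
  Δ           -0.1267     -0.1267      0.1267
  eq         0.001437       2.756      0.5761
  solve Keq expr → x = 0.06333; check Q = 2.1160e+04
Then add 0.3403 M of J.
Step 2:
                    A           J           X
  init       0.001437       3.097      0.5761
  Δ       -1.5747e-04 -1.5747e-04  1.5747e-04
  eq         0.001279       3.096      0.5762
  solve Keq expr → x = 7.8737e-05; check Q = 2.1160e+04

Direction: forward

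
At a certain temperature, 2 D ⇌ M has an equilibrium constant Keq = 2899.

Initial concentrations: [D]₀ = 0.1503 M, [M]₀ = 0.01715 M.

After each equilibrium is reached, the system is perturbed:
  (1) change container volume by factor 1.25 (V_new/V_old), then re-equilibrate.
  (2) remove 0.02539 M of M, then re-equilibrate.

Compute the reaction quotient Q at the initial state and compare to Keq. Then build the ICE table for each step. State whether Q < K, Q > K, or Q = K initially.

Q₀ = 0.7592 vs Keq = 2899 ⇒ Q<K, forward
Step 1:
                   D          M
  I           0.1503    0.01715
  C          -0.1447    0.07237
  E         0.005557    0.08952
  solve Keq expr → x = 0.07237; check Q = 2899
Then change container volume by factor 1.25 (V_new/V_old).
Step 2:
                   D          M
  I         0.004446    0.07162
  C       5.1577e-04 -2.5789e-04
  E         0.004961    0.07136
  solve Keq expr → x = -2.5789e-04; check Q = 2899
Then remove 0.02539 M of M.
Step 3:
                   D          M
  I         0.004961    0.04597
  C       -9.5858e-04 4.7929e-04
  E         0.004003    0.04645
  solve Keq expr → x = 4.7929e-04; check Q = 2899

Q₀ = 0.7592; Q < K (proceeds forward)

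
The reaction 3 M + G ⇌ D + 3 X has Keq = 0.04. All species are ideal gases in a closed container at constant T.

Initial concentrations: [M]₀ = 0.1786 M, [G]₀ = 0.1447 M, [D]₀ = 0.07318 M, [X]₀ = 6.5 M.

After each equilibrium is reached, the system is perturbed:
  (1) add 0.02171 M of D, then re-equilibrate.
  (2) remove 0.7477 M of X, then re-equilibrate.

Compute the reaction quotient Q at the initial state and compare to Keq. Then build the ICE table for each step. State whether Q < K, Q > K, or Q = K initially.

Q₀ = 2.4379e+04 vs Keq = 0.04 ⇒ Q>K, reverse
Step 1:
                    M           G           D           X
  Initial      0.1786      0.1447     0.07318         6.5
  Change       0.2195     0.07318    -0.07318     -0.2195
  Equil        0.3981      0.2179  2.2202e-06        6.28
  solve Keq expr → x = -0.07318; check Q = 0.04
Then add 0.02171 M of D.
Step 2:
                    M           G           D           X
  Initial      0.3981      0.2179     0.02171        6.28
  Change      0.06512     0.02171    -0.02171    -0.06512
  Equil        0.4633      0.2396  3.9682e-06       6.215
  solve Keq expr → x = -0.02171; check Q = 0.04
Then remove 0.7477 M of X.
Step 3:
                    M           G           D           X
  Initial      0.4633      0.2396  3.9682e-06       5.468
  Change  -5.5814e-06 -1.8605e-06  1.8605e-06  5.5814e-06
  Equil        0.4633      0.2396  5.8287e-06       5.468
  solve Keq expr → x = 1.8605e-06; check Q = 0.04

Q₀ = 2.4379e+04; Q > K (proceeds reverse)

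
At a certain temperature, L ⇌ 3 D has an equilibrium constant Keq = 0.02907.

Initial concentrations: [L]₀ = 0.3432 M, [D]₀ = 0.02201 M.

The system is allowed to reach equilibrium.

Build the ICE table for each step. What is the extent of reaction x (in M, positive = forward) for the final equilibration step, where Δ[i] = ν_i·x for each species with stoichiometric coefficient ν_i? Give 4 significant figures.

x = 0.05997 M

Q₀ = 3.1068e-05 vs Keq = 0.02907 ⇒ Q<K, forward
Step 1:
                    L           D
  init         0.3432     0.02201
  Δ          -0.05997      0.1799
  eq           0.2832      0.2019
  solve Keq expr → x = 0.05997; check Q = 0.02907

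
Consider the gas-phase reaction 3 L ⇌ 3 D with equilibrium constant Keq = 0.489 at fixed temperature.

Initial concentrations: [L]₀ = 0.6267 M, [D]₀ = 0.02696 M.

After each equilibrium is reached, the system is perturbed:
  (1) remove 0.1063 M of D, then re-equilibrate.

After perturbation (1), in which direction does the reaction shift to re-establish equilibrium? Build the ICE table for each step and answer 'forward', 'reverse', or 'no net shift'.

Direction: forward

Q₀ = 7.9612e-05 vs Keq = 0.489 ⇒ Q<K, forward
Step 1:
                   L          D
  I           0.6267    0.02696
  C          -0.2611     0.2611
  E           0.3656      0.288
  solve Keq expr → x = 0.08703; check Q = 0.489
Then remove 0.1063 M of D.
Step 2:
                   L          D
  I           0.3656     0.1817
  C         -0.05946    0.05946
  E           0.3062     0.2412
  solve Keq expr → x = 0.01982; check Q = 0.489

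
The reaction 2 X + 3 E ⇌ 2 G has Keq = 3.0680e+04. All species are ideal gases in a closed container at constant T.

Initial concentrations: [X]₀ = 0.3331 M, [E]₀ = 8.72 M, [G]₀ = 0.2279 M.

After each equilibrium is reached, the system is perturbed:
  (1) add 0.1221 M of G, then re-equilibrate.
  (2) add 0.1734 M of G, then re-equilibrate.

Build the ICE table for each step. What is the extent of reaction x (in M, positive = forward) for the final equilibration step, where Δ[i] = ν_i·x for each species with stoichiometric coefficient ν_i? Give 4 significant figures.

Q₀ = 7.0598e-04 vs Keq = 3.0680e+04 ⇒ Q<K, forward
Step 1:
                  X         E         G
  I          0.3331      8.72    0.2279
  C          -0.333   -0.4994     0.333
  E       1.3586e-04     8.221    0.5609
  solve Keq expr → x = 0.1665; check Q = 3.0680e+04
Then add 0.1221 M of G.
Step 2:
                  X         E         G
  I       1.3586e-04     8.221     0.683
  C       2.9567e-05 4.4351e-05 -2.9567e-05
  E       1.6542e-04     8.221    0.6829
  solve Keq expr → x = -1.4784e-05; check Q = 3.0680e+04
Then add 0.1734 M of G.
Step 3:
                  X         E         G
  I       1.6542e-04     8.221    0.8563
  C       4.1989e-05 6.2984e-05 -4.1989e-05
  E       2.0741e-04     8.221    0.8563
  solve Keq expr → x = -2.0995e-05; check Q = 3.0680e+04

x = -2.0995e-05 M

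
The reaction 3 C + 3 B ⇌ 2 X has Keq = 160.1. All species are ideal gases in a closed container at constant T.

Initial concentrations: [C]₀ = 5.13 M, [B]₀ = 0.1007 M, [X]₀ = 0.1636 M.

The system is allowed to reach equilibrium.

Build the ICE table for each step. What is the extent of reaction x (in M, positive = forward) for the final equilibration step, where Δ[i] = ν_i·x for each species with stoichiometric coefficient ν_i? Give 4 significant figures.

Q₀ = 0.1941 vs Keq = 160.1 ⇒ Q<K, forward
Step 1:
                    C           B           X
  I              5.13      0.1007      0.1636
  C          -0.08732    -0.08732     0.05821
  E             5.043     0.01338      0.2218
  solve Keq expr → x = 0.02911; check Q = 160.1

x = 0.02911 M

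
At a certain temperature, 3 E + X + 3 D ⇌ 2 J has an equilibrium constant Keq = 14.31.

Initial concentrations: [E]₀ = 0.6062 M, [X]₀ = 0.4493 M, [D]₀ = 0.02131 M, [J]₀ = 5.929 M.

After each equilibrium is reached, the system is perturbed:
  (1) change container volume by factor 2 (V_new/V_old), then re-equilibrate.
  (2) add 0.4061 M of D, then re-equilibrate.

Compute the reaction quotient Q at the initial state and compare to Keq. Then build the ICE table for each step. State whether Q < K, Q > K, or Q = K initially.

Q₀ = 3.6293e+07 vs Keq = 14.31 ⇒ Q>K, reverse
Step 1:
                   E          X          D          J
  init        0.6062     0.4493    0.02131      5.929
  Δ           0.8985     0.2995     0.8985     -0.599
  eq           1.505     0.7488     0.9198       5.33
  solve Keq expr → x = -0.2995; check Q = 14.31
Then change container volume by factor 2 (V_new/V_old).
Step 2:
                   E          X          D          J
  init        0.7524     0.3744     0.4599      2.665
  Δ           0.3721      0.124     0.3721    -0.2481
  eq           1.124     0.4984      0.832      2.417
  solve Keq expr → x = -0.124; check Q = 14.31
Then add 0.4061 M of D.
Step 3:
                   E          X          D          J
  init         1.124     0.4984      1.238      2.417
  Δ          -0.1762   -0.05875    -0.1762     0.1175
  eq          0.9482     0.4397      1.062      2.534
  solve Keq expr → x = 0.05875; check Q = 14.31

Q₀ = 3.6293e+07; Q > K (proceeds reverse)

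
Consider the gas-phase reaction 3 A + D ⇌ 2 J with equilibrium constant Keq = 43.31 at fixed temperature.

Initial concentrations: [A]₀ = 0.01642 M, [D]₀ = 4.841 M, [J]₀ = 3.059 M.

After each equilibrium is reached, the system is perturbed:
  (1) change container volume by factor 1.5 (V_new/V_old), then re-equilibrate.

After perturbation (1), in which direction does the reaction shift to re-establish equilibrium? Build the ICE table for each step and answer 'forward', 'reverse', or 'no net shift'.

Direction: reverse

Q₀ = 4.3662e+05 vs Keq = 43.31 ⇒ Q>K, reverse
Step 1:
                   A          D          J
  Initial    0.01642      4.841      3.059
  Change      0.3192     0.1064    -0.2128
  Equil       0.3356      4.947      2.846
  solve Keq expr → x = -0.1064; check Q = 43.31
Then change container volume by factor 1.5 (V_new/V_old).
Step 2:
                   A          D          J
  Initial     0.2238      3.298      1.897
  Change     0.06438    0.02146   -0.04292
  Equil       0.2881       3.32      1.855
  solve Keq expr → x = -0.02146; check Q = 43.31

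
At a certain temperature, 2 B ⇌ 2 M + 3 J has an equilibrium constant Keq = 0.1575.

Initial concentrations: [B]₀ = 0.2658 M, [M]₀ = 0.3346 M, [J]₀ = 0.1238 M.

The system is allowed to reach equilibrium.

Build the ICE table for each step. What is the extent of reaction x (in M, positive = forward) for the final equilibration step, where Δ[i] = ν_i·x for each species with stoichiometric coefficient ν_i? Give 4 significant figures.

x = 0.05167 M

Q₀ = 0.003007 vs Keq = 0.1575 ⇒ Q<K, forward
Step 1:
                  B         M         J
  init       0.2658    0.3346    0.1238
  Δ         -0.1033    0.1033     0.155
  eq         0.1625    0.4379    0.2788
  solve Keq expr → x = 0.05167; check Q = 0.1575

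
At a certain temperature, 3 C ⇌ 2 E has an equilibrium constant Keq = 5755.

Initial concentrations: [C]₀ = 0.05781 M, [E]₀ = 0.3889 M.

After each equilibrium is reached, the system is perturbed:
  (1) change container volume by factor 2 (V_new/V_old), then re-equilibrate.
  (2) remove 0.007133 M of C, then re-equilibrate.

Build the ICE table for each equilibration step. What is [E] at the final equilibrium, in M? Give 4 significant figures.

[E]_eq = 0.1964 M

Q₀ = 782.8 vs Keq = 5755 ⇒ Q<K, forward
Step 1:
                   C          E
  I          0.05781     0.3889
  C         -0.02716    0.01811
  E          0.03065      0.407
  solve Keq expr → x = 0.009054; check Q = 5755
Then change container volume by factor 2 (V_new/V_old).
Step 2:
                   C          E
  I          0.01532     0.2035
  C         0.003821  -0.002548
  E          0.01914      0.201
  solve Keq expr → x = -0.001274; check Q = 5755
Then remove 0.007133 M of C.
Step 3:
                   C          E
  I          0.01201      0.201
  C         0.006842  -0.004561
  E          0.01885     0.1964
  solve Keq expr → x = -0.002281; check Q = 5755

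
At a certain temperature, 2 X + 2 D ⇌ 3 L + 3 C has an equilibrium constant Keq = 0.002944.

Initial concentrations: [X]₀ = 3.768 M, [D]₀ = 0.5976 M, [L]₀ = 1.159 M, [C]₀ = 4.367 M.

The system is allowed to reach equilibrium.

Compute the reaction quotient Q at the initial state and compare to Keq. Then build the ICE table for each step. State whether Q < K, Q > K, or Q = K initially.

Q₀ = 25.57; Q > K (proceeds reverse)

Q₀ = 25.57 vs Keq = 0.002944 ⇒ Q>K, reverse
Step 1:
                    X           D           L           C
  Initial       3.768      0.5976       1.159       4.367
  Change       0.6816      0.6816      -1.022      -1.022
  Equil          4.45       1.279      0.1366       3.345
  solve Keq expr → x = -0.3408; check Q = 0.002944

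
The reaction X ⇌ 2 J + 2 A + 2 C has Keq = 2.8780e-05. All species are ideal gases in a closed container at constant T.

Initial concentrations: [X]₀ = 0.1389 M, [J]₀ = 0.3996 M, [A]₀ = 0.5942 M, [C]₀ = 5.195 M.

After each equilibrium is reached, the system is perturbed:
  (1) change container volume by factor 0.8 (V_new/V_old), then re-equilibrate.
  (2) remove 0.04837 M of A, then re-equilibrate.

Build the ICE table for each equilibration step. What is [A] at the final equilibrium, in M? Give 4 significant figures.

Q₀ = 10.95 vs Keq = 2.8780e-05 ⇒ Q>K, reverse
Step 1:
                    X           J           A           C
  Initial      0.1389      0.3996      0.5942       5.195
  Change       0.1982     -0.3963     -0.3963     -0.3963
  Equil        0.3371     0.00328      0.1979       4.799
  solve Keq expr → x = -0.1982; check Q = 2.8780e-05
Then change container volume by factor 0.8 (V_new/V_old).
Step 2:
                    X           J           A           C
  Initial      0.4213      0.0041      0.2474       5.998
  Change   8.6668e-04   -0.001733   -0.001733   -0.001733
  Equil        0.4222    0.002367      0.2456       5.997
  solve Keq expr → x = -8.6668e-04; check Q = 2.8780e-05
Then remove 0.04837 M of A.
Step 3:
                    X           J           A           C
  Initial      0.4222    0.002367      0.1972       5.997
  Change  -2.8530e-04  5.7059e-04  5.7059e-04  5.7059e-04
  Equil        0.4219    0.002937      0.1978       5.997
  solve Keq expr → x = 2.8530e-04; check Q = 2.8780e-05

[A]_eq = 0.1978 M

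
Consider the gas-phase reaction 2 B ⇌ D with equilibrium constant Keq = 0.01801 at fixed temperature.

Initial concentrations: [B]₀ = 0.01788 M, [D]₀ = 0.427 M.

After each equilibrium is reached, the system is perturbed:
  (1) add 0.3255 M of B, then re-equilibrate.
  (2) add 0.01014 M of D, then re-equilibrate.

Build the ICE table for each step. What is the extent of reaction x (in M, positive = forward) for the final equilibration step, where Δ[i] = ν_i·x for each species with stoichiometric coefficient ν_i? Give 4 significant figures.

x = -0.009359 M

Q₀ = 1336 vs Keq = 0.01801 ⇒ Q>K, reverse
Step 1:
                  B         D
  I         0.01788     0.427
  C          0.8282   -0.4141
  E          0.8461   0.01289
  solve Keq expr → x = -0.4141; check Q = 0.01801
Then add 0.3255 M of B.
Step 2:
                  B         D
  I           1.172   0.01289
  C        -0.02183   0.01092
  E            1.15   0.02381
  solve Keq expr → x = 0.01092; check Q = 0.01801
Then add 0.01014 M of D.
Step 3:
                  B         D
  I            1.15   0.03395
  C         0.01872 -0.009359
  E           1.168   0.02459
  solve Keq expr → x = -0.009359; check Q = 0.01801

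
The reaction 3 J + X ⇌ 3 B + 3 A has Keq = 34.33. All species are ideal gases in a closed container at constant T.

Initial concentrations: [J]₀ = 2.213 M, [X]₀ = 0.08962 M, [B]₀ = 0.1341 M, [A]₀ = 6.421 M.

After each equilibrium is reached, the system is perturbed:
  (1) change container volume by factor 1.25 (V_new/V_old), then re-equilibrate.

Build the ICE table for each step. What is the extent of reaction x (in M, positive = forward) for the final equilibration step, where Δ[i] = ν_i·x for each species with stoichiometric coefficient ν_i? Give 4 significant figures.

x = 0.005038 M

Q₀ = 0.6573 vs Keq = 34.33 ⇒ Q<K, forward
Step 1:
                    J           X           B           A
  I             2.213     0.08962      0.1341       6.421
  C           -0.1781    -0.05938      0.1781      0.1781
  E             2.035     0.03024      0.3122       6.599
  solve Keq expr → x = 0.05938; check Q = 34.33
Then change container volume by factor 1.25 (V_new/V_old).
Step 2:
                    J           X           B           A
  I             1.628     0.02419      0.2498       5.279
  C          -0.01511   -0.005038     0.01511     0.01511
  E             1.613     0.01916      0.2649       5.294
  solve Keq expr → x = 0.005038; check Q = 34.33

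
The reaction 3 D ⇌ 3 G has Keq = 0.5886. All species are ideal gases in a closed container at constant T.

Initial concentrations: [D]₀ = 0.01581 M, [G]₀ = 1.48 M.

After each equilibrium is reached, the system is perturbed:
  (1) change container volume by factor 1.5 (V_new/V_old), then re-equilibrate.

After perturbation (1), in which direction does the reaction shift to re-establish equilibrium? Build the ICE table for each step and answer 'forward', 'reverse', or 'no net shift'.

Q₀ = 8.2033e+05 vs Keq = 0.5886 ⇒ Q>K, reverse
Step 1:
                   D          G
  Initial    0.01581       1.48
  Change       0.798     -0.798
  Equil       0.8138      0.682
  solve Keq expr → x = -0.266; check Q = 0.5886
Then change container volume by factor 1.5 (V_new/V_old).
Step 2:
                   D          G
  Initial     0.5425     0.4547
  Change           0          0
  Equil       0.5425     0.4547
  solve Keq expr → x = 0; check Q = 0.5886

Direction: no net shift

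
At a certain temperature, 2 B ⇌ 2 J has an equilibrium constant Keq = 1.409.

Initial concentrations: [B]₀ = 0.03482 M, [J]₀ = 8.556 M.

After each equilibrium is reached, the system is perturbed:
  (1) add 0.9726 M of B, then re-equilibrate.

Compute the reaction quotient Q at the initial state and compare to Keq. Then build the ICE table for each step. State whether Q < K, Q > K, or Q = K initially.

Q₀ = 6.0379e+04 vs Keq = 1.409 ⇒ Q>K, reverse
Step 1:
                   B          J
  init       0.03482      8.556
  Δ            3.893     -3.893
  eq           3.928      4.663
  solve Keq expr → x = -1.947; check Q = 1.409
Then add 0.9726 M of B.
Step 2:
                   B          J
  init         4.901      4.663
  Δ          -0.5279     0.5279
  eq           4.373      5.191
  solve Keq expr → x = 0.2639; check Q = 1.409

Q₀ = 6.0379e+04; Q > K (proceeds reverse)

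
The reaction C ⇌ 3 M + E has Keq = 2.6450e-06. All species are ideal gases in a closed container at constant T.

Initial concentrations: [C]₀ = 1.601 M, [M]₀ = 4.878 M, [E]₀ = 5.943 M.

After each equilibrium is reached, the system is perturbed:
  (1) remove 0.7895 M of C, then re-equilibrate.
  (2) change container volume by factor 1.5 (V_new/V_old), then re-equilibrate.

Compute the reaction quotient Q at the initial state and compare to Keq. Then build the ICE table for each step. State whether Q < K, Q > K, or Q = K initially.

Q₀ = 430.9 vs Keq = 2.6450e-06 ⇒ Q>K, reverse
Step 1:
                  C         M         E
  init        1.601     4.878     5.943
  Δ           1.622    -4.865    -1.622
  eq          3.223   0.01254     4.321
  solve Keq expr → x = -1.622; check Q = 2.6450e-06
Then remove 0.7895 M of C.
Step 2:
                  C         M         E
  init        2.433   0.01254     4.321
  Δ       3.7349e-04  -0.00112 -3.7349e-04
  eq          2.434   0.01142     4.321
  solve Keq expr → x = -3.7349e-04; check Q = 2.6450e-06
Then change container volume by factor 1.5 (V_new/V_old).
Step 3:
                  C         M         E
  init        1.622  0.007614     2.881
  Δ       -0.001267  0.003802  0.001267
  eq          1.621   0.01142     2.882
  solve Keq expr → x = 0.001267; check Q = 2.6450e-06

Q₀ = 430.9; Q > K (proceeds reverse)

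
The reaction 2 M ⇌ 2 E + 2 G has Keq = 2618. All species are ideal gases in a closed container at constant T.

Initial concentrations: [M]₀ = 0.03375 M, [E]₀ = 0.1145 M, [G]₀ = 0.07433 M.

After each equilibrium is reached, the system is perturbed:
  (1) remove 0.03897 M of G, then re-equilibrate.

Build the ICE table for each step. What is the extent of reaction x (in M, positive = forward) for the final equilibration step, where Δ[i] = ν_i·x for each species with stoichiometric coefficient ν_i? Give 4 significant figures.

Q₀ = 0.06359 vs Keq = 2618 ⇒ Q<K, forward
Step 1:
                    M           E           G
  init        0.03375      0.1145     0.07433
  Δ          -0.03344     0.03344     0.03344
  eq       3.1159e-04      0.1479      0.1078
  solve Keq expr → x = 0.01672; check Q = 2618
Then remove 0.03897 M of G.
Step 2:
                    M           E           G
  init     3.1159e-04      0.1479      0.0688
  Δ       -1.1220e-04  1.1220e-04  1.1220e-04
  eq       1.9939e-04      0.1481     0.06891
  solve Keq expr → x = 5.6100e-05; check Q = 2618

x = 5.6100e-05 M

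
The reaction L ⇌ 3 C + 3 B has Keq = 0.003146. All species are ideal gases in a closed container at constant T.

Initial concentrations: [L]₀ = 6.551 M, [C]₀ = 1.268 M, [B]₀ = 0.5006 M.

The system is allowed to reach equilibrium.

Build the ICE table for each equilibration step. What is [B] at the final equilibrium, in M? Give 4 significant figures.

Q₀ = 0.03904 vs Keq = 0.003146 ⇒ Q>K, reverse
Step 1:
                    L           C           B
  I             6.551       1.268      0.5006
  C            0.0781     -0.2343     -0.2343
  E             6.629       1.034      0.2663
  solve Keq expr → x = -0.0781; check Q = 0.003146

[B]_eq = 0.2663 M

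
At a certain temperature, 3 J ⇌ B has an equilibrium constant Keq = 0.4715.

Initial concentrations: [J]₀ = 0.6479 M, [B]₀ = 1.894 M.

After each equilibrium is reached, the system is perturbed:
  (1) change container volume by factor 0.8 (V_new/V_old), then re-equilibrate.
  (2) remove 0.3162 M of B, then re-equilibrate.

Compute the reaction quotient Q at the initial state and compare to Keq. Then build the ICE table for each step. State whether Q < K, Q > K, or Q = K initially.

Q₀ = 6.964 vs Keq = 0.4715 ⇒ Q>K, reverse
Step 1:
                  J         B
  I          0.6479     1.894
  C          0.8574   -0.2858
  E           1.505     1.608
  solve Keq expr → x = -0.2858; check Q = 0.4715
Then change container volume by factor 0.8 (V_new/V_old).
Step 2:
                  J         B
  I           1.882      2.01
  C         -0.2389   0.07965
  E           1.643      2.09
  solve Keq expr → x = 0.07965; check Q = 0.4715
Then remove 0.3162 M of B.
Step 3:
                  J         B
  I           1.643     1.774
  C        -0.07969   0.02656
  E           1.563       1.8
  solve Keq expr → x = 0.02656; check Q = 0.4715

Q₀ = 6.964; Q > K (proceeds reverse)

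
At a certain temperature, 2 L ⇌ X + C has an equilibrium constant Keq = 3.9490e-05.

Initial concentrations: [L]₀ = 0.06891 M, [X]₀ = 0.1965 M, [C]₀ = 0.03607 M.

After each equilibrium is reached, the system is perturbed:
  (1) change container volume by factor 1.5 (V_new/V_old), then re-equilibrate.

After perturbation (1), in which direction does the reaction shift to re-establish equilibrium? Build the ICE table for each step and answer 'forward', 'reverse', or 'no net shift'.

Q₀ = 1.493 vs Keq = 3.9490e-05 ⇒ Q>K, reverse
Step 1:
                    L           X           C
  Initial     0.06891      0.1965     0.03607
  Change      0.07213    -0.03607    -0.03607
  Equil         0.141      0.1604  4.8964e-06
  solve Keq expr → x = -0.03607; check Q = 3.9490e-05
Then change container volume by factor 1.5 (V_new/V_old).
Step 2:
                    L           X           C
  Initial     0.09403       0.107  3.2642e-06
  Change            0           0           0
  Equil       0.09403       0.107  3.2642e-06
  solve Keq expr → x = 0; check Q = 3.9490e-05

Direction: no net shift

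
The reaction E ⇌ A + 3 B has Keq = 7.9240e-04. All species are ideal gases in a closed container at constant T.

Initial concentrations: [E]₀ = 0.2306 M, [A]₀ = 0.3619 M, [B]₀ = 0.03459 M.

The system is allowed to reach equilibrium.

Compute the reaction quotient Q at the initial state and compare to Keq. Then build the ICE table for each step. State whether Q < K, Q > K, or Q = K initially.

Q₀ = 6.4950e-05; Q < K (proceeds forward)

Q₀ = 6.4950e-05 vs Keq = 7.9240e-04 ⇒ Q<K, forward
Step 1:
                    E           A           B
  I            0.2306      0.3619     0.03459
  C          -0.01413     0.01413     0.04239
  E            0.2165       0.376     0.07698
  solve Keq expr → x = 0.01413; check Q = 7.9240e-04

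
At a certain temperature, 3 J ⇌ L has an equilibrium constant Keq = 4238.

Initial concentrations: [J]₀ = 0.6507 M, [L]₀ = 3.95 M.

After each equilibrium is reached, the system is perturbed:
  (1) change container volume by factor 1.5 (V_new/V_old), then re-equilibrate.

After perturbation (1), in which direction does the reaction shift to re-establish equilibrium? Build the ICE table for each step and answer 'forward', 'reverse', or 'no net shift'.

Direction: reverse

Q₀ = 14.34 vs Keq = 4238 ⇒ Q<K, forward
Step 1:
                  J         L
  Initial    0.6507      3.95
  Change    -0.5515    0.1838
  Equil     0.09917     4.134
  solve Keq expr → x = 0.1838; check Q = 4238
Then change container volume by factor 1.5 (V_new/V_old).
Step 2:
                  J         L
  Initial   0.06612     2.756
  Change    0.02045 -0.006816
  Equil     0.08656     2.749
  solve Keq expr → x = -0.006816; check Q = 4238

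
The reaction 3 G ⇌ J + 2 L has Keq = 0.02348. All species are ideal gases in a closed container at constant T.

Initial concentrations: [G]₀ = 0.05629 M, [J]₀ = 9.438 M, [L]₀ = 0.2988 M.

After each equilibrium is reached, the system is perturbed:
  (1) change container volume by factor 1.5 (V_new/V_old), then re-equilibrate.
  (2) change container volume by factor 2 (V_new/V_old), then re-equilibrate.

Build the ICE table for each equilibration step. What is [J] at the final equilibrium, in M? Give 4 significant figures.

[J]_eq = 3.099 M

Q₀ = 4724 vs Keq = 0.02348 ⇒ Q>K, reverse
Step 1:
                   G          J          L
  I          0.05629      9.438     0.2988
  C           0.4232    -0.1411    -0.2821
  E           0.4795      9.297    0.01668
  solve Keq expr → x = -0.1411; check Q = 0.02348
Then change container volume by factor 1.5 (V_new/V_old).
Step 2:
                   G          J          L
  I           0.3196      6.198    0.01112
  C                0          0          0
  E           0.3196      6.198    0.01112
  solve Keq expr → x = 0; check Q = 0.02348
Then change container volume by factor 2 (V_new/V_old).
Step 3:
                   G          J          L
  I           0.1598      3.099   0.005561
  C                0          0          0
  E           0.1598      3.099   0.005561
  solve Keq expr → x = 0; check Q = 0.02348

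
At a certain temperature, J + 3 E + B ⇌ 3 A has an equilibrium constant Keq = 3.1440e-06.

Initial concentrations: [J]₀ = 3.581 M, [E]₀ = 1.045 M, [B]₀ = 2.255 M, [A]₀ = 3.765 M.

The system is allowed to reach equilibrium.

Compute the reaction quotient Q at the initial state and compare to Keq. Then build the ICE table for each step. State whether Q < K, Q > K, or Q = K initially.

Q₀ = 5.792; Q > K (proceeds reverse)

Q₀ = 5.792 vs Keq = 3.1440e-06 ⇒ Q>K, reverse
Step 1:
                  J         E         B         A
  I           3.581     1.045     2.255     3.765
  C           1.197     3.592     1.197    -3.592
  E           4.778     4.637     3.452    0.1729
  solve Keq expr → x = -1.197; check Q = 3.1440e-06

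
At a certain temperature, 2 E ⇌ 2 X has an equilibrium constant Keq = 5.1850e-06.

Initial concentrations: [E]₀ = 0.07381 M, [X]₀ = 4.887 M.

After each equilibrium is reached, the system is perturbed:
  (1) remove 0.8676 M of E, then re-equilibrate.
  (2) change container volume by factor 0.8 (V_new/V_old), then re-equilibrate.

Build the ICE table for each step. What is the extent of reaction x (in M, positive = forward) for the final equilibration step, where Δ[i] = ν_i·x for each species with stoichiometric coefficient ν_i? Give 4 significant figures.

x = 0 M

Q₀ = 4384 vs Keq = 5.1850e-06 ⇒ Q>K, reverse
Step 1:
                    E           X
  init        0.07381       4.887
  Δ             4.876      -4.876
  eq             4.95     0.01127
  solve Keq expr → x = -2.438; check Q = 5.1850e-06
Then remove 0.8676 M of E.
Step 2:
                    E           X
  init          4.082     0.01127
  Δ          0.001971   -0.001971
  eq            4.084    0.009299
  solve Keq expr → x = -9.8554e-04; check Q = 5.1850e-06
Then change container volume by factor 0.8 (V_new/V_old).
Step 3:
                    E           X
  init          5.105     0.01162
  Δ                 0           0
  eq            5.105     0.01162
  solve Keq expr → x = 0; check Q = 5.1850e-06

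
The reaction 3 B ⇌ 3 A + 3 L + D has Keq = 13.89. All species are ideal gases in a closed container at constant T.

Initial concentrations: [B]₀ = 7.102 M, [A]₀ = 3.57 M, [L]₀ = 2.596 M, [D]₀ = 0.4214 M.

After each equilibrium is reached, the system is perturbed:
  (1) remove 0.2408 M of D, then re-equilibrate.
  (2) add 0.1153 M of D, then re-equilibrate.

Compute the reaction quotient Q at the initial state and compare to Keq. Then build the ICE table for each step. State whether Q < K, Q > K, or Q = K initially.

Q₀ = 0.9364; Q < K (proceeds forward)

Q₀ = 0.9364 vs Keq = 13.89 ⇒ Q<K, forward
Step 1:
                    B           A           L           D
  Initial       7.102        3.57       2.596      0.4214
  Change      -0.9755      0.9755      0.9755      0.3252
  Equil         6.127       4.545       3.571      0.7466
  solve Keq expr → x = 0.3252; check Q = 13.89
Then remove 0.2408 M of D.
Step 2:
                    B           A           L           D
  Initial       6.127       4.545       3.571      0.5058
  Change        -0.15        0.15        0.15     0.04999
  Equil         5.977       4.695       3.721      0.5558
  solve Keq expr → x = 0.04999; check Q = 13.89
Then add 0.1153 M of D.
Step 3:
                    B           A           L           D
  Initial       5.977       4.695       3.721      0.6711
  Change      0.07651    -0.07651    -0.07651     -0.0255
  Equil         6.053       4.619       3.645      0.6455
  solve Keq expr → x = -0.0255; check Q = 13.89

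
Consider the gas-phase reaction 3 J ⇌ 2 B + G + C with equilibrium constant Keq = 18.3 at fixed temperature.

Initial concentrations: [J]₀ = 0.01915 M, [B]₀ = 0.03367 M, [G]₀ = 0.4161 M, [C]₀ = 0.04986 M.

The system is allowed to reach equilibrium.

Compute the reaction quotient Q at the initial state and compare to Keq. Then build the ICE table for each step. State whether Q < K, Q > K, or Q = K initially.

Q₀ = 3.349 vs Keq = 18.3 ⇒ Q<K, forward
Step 1:
                   J          B          G          C
  I          0.01915    0.03367     0.4161    0.04986
  C        -0.007077   0.004718   0.002359   0.002359
  E          0.01207    0.03839     0.4185    0.05222
  solve Keq expr → x = 0.002359; check Q = 18.3

Q₀ = 3.349; Q < K (proceeds forward)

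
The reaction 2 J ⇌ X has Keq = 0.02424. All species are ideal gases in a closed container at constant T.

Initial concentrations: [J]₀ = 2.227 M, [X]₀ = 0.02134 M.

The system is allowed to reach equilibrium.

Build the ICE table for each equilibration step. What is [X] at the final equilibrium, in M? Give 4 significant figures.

Q₀ = 0.004303 vs Keq = 0.02424 ⇒ Q<K, forward
Step 1:
                    J           X
  init          2.227     0.02134
  Δ           -0.1637     0.08185
  eq            2.063      0.1032
  solve Keq expr → x = 0.08185; check Q = 0.02424

[X]_eq = 0.1032 M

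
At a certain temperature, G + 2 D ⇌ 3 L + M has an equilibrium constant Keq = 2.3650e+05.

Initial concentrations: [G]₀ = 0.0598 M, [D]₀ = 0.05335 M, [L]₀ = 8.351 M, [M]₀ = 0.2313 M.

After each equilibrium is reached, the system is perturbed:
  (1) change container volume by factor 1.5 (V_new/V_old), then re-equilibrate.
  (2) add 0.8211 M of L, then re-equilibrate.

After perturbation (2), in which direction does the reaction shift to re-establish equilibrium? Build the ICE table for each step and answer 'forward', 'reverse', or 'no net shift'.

Q₀ = 7.9145e+05 vs Keq = 2.3650e+05 ⇒ Q>K, reverse
Step 1:
                   G          D          L          M
  Initial     0.0598    0.05335      8.351     0.2313
  Change     0.01513    0.03025   -0.04538   -0.01513
  Equil      0.07493     0.0836      8.306     0.2162
  solve Keq expr → x = -0.01513; check Q = 2.3650e+05
Then change container volume by factor 1.5 (V_new/V_old).
Step 2:
                   G          D          L          M
  Initial    0.04995    0.05574      5.537     0.1441
  Change   -0.003808  -0.007617    0.01143   0.003808
  Equil      0.04614    0.04812      5.549     0.1479
  solve Keq expr → x = 0.003808; check Q = 2.3650e+05
Then add 0.8211 M of L.
Step 3:
                   G          D          L          M
  Initial    0.04614    0.04812       6.37     0.1479
  Change    0.003902   0.007804   -0.01171  -0.003902
  Equil      0.05004    0.05592      6.358      0.144
  solve Keq expr → x = -0.003902; check Q = 2.3650e+05

Direction: reverse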